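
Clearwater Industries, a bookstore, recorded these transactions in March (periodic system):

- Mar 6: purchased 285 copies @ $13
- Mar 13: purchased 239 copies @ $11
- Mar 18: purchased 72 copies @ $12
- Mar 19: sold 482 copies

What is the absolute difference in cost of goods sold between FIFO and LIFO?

FIFO COGS: 285 @ $13 + 197 @ $11 = $5,872
LIFO COGS: 72 @ $12 + 239 @ $11 + 171 @ $13 = $5,716
Difference = |$5,872 − $5,716| = $156

$156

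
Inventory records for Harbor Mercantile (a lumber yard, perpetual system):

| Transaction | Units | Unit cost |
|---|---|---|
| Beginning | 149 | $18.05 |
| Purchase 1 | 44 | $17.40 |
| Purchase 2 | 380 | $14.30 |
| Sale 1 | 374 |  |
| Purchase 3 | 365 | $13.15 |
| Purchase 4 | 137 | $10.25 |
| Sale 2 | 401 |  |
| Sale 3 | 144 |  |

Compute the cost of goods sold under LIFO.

Sale 1 (374) [LIFO — newest first]: 374 @ $14.30 = $5,348.20
Sale 2 (401) [LIFO — newest first]: 137 @ $10.25 + 264 @ $13.15 = $4,875.85
Sale 3 (144) [LIFO — newest first]: 101 @ $13.15 + 6 @ $14.30 + 37 @ $17.40 = $2,057.75
Total COGS = $5,348.20 + $4,875.85 + $2,057.75 = $12,281.80
Ending inventory: 149 @ $18.05 + 7 @ $17.40 = $2,811.25

COGS = $12,281.80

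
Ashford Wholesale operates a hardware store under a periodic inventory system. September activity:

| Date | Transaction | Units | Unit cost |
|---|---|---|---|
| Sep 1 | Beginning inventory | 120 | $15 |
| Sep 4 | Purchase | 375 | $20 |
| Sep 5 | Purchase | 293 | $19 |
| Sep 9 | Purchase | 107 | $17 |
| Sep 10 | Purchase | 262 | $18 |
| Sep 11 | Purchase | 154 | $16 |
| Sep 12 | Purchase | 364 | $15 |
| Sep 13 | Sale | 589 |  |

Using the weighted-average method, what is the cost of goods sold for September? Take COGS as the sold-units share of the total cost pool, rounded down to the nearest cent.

Sep 13, sell 589: 589/1675 × $29,326.00 → $10,312.24
Ending inventory (cost pool remaining) = $19,013.76
Check: goods available $29,326.00 = COGS $10,312.24 + ending $19,013.76

COGS = $10,312.24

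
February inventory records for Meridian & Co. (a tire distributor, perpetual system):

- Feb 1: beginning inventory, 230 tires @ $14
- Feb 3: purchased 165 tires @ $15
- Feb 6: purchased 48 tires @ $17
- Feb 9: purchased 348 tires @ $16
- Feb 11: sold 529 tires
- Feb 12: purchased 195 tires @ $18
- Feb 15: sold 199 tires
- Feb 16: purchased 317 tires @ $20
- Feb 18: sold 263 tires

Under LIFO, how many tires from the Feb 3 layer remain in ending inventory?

28

Feb 11, 529 sold [LIFO — newest first]: 348 @ $16 + 48 @ $17 + 133 @ $15 = $8,379
Feb 15, 199 sold [LIFO — newest first]: 195 @ $18 + 4 @ $15 = $3,570
Feb 18, 263 sold [LIFO — newest first]: 263 @ $20 = $5,260
Total COGS = $8,379 + $3,570 + $5,260 = $17,209
Ending inventory: 230 @ $14 + 28 @ $15 + 54 @ $20 = $4,720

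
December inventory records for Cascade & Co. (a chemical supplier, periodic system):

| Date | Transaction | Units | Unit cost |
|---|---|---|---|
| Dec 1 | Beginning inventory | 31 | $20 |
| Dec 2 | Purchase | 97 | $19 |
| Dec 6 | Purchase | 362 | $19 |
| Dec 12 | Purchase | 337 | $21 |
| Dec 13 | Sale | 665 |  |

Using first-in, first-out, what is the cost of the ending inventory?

Dec 13, 665 sold [FIFO — oldest first]: 31 @ $20 + 97 @ $19 + 362 @ $19 + 175 @ $21 = $13,016
Ending inventory: 162 @ $21 = $3,402

Ending inventory = $3,402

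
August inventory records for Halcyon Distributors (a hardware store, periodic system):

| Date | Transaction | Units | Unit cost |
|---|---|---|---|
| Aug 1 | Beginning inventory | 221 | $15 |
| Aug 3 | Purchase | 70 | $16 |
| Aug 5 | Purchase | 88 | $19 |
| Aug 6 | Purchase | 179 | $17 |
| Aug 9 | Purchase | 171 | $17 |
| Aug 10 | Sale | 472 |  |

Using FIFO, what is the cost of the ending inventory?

Aug 10, 472 sold [FIFO — oldest first]: 221 @ $15 + 70 @ $16 + 88 @ $19 + 93 @ $17 = $7,688
Ending inventory: 86 @ $17 + 171 @ $17 = $4,369

Ending inventory = $4,369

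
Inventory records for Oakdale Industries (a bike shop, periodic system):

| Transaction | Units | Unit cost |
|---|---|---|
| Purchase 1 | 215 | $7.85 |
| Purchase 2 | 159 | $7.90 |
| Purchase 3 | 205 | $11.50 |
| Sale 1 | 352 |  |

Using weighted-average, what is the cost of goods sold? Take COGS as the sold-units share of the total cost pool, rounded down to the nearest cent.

Sale 1, sell 352: 352/579 × $5,301.35 → $3,222.92
Ending inventory (cost pool remaining) = $2,078.43
Check: goods available $5,301.35 = COGS $3,222.92 + ending $2,078.43

COGS = $3,222.92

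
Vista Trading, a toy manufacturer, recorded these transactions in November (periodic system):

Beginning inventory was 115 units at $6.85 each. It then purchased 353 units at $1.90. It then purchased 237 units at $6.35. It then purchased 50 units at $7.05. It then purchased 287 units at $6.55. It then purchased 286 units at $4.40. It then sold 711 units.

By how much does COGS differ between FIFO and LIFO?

$1,043.85

FIFO COGS: 115 @ $6.85 + 353 @ $1.90 + 237 @ $6.35 + 6 @ $7.05 = $3,005.70
LIFO COGS: 286 @ $4.40 + 287 @ $6.55 + 50 @ $7.05 + 88 @ $6.35 = $4,049.55
Difference = |$3,005.70 − $4,049.55| = $1,043.85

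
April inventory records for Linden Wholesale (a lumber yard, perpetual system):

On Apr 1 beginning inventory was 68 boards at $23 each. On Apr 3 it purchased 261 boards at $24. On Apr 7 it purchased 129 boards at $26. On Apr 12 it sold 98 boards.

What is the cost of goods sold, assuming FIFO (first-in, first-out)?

COGS = $2,284

Apr 12, 98 sold [FIFO — oldest first]: 68 @ $23 + 30 @ $24 = $2,284
Ending inventory: 231 @ $24 + 129 @ $26 = $8,898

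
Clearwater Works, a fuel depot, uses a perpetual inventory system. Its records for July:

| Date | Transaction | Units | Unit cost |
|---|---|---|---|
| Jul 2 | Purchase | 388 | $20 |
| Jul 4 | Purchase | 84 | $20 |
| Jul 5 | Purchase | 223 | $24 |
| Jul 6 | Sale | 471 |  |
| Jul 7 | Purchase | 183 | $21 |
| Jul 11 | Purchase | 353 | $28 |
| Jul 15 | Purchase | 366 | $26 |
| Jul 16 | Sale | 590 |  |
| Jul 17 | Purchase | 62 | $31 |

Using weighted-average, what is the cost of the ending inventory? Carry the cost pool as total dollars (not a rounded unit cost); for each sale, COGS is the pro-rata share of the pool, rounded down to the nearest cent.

Ending inventory = $15,255.60

After Jul 2: 388 on hand, pool $7,760.00 (≈ $20.0000 each)
After Jul 4: 472 on hand, pool $9,440.00 (≈ $20.0000 each)
After Jul 5: 695 on hand, pool $14,792.00 (≈ $21.2835 each)
Jul 6, sell 471: 471/695 × $14,792.00 → $10,024.50
After Jul 7: 407 on hand, pool $8,610.50 (≈ $21.1560 each)
After Jul 11: 760 on hand, pool $18,494.50 (≈ $24.3349 each)
After Jul 15: 1126 on hand, pool $28,010.50 (≈ $24.8761 each)
Jul 16, sell 590: 590/1126 × $28,010.50 → $14,676.90
After Jul 17: 598 on hand, pool $15,255.60 (≈ $25.5110 each)
Total COGS = $10,024.50 + $14,676.90 = $24,701.40
Ending inventory (cost pool remaining) = $15,255.60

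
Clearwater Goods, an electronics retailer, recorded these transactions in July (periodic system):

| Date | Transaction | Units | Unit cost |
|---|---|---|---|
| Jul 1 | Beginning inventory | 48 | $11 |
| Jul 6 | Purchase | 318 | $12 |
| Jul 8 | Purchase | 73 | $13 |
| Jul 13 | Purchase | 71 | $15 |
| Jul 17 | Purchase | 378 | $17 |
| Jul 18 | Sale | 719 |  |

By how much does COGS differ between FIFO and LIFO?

FIFO COGS: 48 @ $11 + 318 @ $12 + 73 @ $13 + 71 @ $15 + 209 @ $17 = $9,911
LIFO COGS: 378 @ $17 + 71 @ $15 + 73 @ $13 + 197 @ $12 = $10,804
Difference = |$9,911 − $10,804| = $893

$893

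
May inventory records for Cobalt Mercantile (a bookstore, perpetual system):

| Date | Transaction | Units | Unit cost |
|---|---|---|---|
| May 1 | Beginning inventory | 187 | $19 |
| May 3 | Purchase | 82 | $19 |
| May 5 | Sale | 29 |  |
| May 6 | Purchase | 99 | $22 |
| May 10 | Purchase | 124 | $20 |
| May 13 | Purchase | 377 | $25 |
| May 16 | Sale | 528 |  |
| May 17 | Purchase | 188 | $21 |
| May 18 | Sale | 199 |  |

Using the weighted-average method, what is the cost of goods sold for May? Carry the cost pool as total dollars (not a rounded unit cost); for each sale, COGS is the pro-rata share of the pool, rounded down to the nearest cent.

COGS = $16,596.72

After May 1: 187 on hand, pool $3,553.00 (≈ $19.0000 each)
After May 3: 269 on hand, pool $5,111.00 (≈ $19.0000 each)
May 5, sell 29: 29/269 × $5,111.00 → $551.00
After May 6: 339 on hand, pool $6,738.00 (≈ $19.8761 each)
After May 10: 463 on hand, pool $9,218.00 (≈ $19.9093 each)
After May 13: 840 on hand, pool $18,643.00 (≈ $22.1940 each)
May 16, sell 528: 528/840 × $18,643.00 → $11,718.45
After May 17: 500 on hand, pool $10,872.55 (≈ $21.7451 each)
May 18, sell 199: 199/500 × $10,872.55 → $4,327.27
Total COGS = $551.00 + $11,718.45 + $4,327.27 = $16,596.72
Ending inventory (cost pool remaining) = $6,545.28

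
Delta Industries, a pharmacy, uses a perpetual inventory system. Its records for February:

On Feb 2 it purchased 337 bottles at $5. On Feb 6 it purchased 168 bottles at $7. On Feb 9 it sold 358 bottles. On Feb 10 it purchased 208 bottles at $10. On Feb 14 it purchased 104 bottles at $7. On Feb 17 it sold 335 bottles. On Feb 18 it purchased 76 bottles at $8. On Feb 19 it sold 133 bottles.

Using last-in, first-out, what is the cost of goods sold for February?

COGS = $5,942

Feb 9, 358 sold [LIFO — newest first]: 168 @ $7 + 190 @ $5 = $2,126
Feb 17, 335 sold [LIFO — newest first]: 104 @ $7 + 208 @ $10 + 23 @ $5 = $2,923
Feb 19, 133 sold [LIFO — newest first]: 76 @ $8 + 57 @ $5 = $893
Total COGS = $2,126 + $2,923 + $893 = $5,942
Ending inventory: 67 @ $5 = $335
Check: goods available $6,277 = COGS $5,942 + ending $335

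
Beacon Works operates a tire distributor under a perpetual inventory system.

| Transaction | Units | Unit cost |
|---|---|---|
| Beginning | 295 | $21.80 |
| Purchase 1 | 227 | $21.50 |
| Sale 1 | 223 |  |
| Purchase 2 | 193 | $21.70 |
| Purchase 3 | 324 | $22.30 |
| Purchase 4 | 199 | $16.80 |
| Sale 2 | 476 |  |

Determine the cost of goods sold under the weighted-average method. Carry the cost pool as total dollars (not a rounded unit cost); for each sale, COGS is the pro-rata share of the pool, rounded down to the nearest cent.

COGS = $14,791.11

After Beginning: 295 on hand, pool $6,431.00 (≈ $21.8000 each)
After Purchase 1: 522 on hand, pool $11,311.50 (≈ $21.6695 each)
Sale 1, sell 223: 223/522 × $11,311.50 → $4,832.30
After Purchase 2: 492 on hand, pool $10,667.30 (≈ $21.6815 each)
After Purchase 3: 816 on hand, pool $17,892.50 (≈ $21.9271 each)
After Purchase 4: 1015 on hand, pool $21,235.70 (≈ $20.9219 each)
Sale 2, sell 476: 476/1015 × $21,235.70 → $9,958.81
Total COGS = $4,832.30 + $9,958.81 = $14,791.11
Ending inventory (cost pool remaining) = $11,276.89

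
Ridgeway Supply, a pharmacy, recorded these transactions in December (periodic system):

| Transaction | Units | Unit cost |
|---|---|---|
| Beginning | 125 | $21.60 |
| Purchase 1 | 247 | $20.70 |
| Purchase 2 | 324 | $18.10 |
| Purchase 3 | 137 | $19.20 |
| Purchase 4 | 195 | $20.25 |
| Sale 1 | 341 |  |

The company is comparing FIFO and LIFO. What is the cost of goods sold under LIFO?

COGS = $6,742.05

FIFO COGS: 125 @ $21.60 + 216 @ $20.70 = $7,171.20
LIFO COGS: 195 @ $20.25 + 137 @ $19.20 + 9 @ $18.10 = $6,742.05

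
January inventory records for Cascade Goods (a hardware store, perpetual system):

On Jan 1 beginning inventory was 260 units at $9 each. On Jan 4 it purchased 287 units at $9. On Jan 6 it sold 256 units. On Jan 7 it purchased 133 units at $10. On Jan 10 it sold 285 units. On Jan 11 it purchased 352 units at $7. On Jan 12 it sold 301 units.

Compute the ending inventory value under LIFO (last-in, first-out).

Ending inventory = $1,608

Jan 6, 256 sold [LIFO — newest first]: 256 @ $9 = $2,304
Jan 10, 285 sold [LIFO — newest first]: 133 @ $10 + 31 @ $9 + 121 @ $9 = $2,698
Jan 12, 301 sold [LIFO — newest first]: 301 @ $7 = $2,107
Total COGS = $2,304 + $2,698 + $2,107 = $7,109
Ending inventory: 139 @ $9 + 51 @ $7 = $1,608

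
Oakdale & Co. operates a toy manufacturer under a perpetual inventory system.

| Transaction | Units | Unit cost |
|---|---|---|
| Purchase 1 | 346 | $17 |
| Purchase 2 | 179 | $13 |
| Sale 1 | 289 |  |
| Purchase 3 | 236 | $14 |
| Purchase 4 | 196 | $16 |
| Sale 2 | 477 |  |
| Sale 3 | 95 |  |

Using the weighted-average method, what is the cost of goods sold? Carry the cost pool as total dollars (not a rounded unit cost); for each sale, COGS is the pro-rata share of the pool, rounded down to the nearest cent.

COGS = $13,193.16

After Purchase 1: 346 on hand, pool $5,882.00 (≈ $17.0000 each)
After Purchase 2: 525 on hand, pool $8,209.00 (≈ $15.6362 each)
Sale 1, sell 289: 289/525 × $8,209.00 → $4,518.85
After Purchase 3: 472 on hand, pool $6,994.15 (≈ $14.8181 each)
After Purchase 4: 668 on hand, pool $10,130.15 (≈ $15.1649 each)
Sale 2, sell 477: 477/668 × $10,130.15 → $7,233.65
Sale 3, sell 95: 95/191 × $2,896.50 → $1,440.66
Total COGS = $4,518.85 + $7,233.65 + $1,440.66 = $13,193.16
Ending inventory (cost pool remaining) = $1,455.84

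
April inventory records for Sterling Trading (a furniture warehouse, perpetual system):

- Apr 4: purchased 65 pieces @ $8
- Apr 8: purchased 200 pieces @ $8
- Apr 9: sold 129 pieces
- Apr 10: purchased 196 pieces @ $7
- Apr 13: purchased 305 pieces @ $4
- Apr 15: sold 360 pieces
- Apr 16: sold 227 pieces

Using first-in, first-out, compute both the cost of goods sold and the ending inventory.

Apr 9, 129 sold [FIFO — oldest first]: 65 @ $8 + 64 @ $8 = $1,032
Apr 15, 360 sold [FIFO — oldest first]: 136 @ $8 + 196 @ $7 + 28 @ $4 = $2,572
Apr 16, 227 sold [FIFO — oldest first]: 227 @ $4 = $908
Total COGS = $1,032 + $2,572 + $908 = $4,512
Ending inventory: 50 @ $4 = $200
Check: goods available $4,712 = COGS $4,512 + ending $200

COGS = $4,512; ending inventory = $200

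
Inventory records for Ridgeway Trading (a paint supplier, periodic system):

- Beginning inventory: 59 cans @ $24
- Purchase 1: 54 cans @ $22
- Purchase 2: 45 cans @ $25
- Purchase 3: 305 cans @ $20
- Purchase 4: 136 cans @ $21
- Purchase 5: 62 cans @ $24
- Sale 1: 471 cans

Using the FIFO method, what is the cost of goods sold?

COGS = $9,997

Sale 1 (471) [FIFO — oldest first]: 59 @ $24 + 54 @ $22 + 45 @ $25 + 305 @ $20 + 8 @ $21 = $9,997
Ending inventory: 128 @ $21 + 62 @ $24 = $4,176
Check: goods available $14,173 = COGS $9,997 + ending $4,176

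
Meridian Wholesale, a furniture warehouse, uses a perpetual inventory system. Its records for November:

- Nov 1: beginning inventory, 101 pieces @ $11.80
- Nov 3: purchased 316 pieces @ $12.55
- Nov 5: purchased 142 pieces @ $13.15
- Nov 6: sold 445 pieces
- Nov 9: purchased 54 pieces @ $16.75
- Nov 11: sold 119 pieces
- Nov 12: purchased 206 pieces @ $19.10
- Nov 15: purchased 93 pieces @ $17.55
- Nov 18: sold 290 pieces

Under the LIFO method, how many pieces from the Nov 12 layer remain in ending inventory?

9

Nov 6, 445 sold [LIFO — newest first]: 142 @ $13.15 + 303 @ $12.55 = $5,669.95
Nov 11, 119 sold [LIFO — newest first]: 54 @ $16.75 + 13 @ $12.55 + 52 @ $11.80 = $1,681.25
Nov 18, 290 sold [LIFO — newest first]: 93 @ $17.55 + 197 @ $19.10 = $5,394.85
Total COGS = $5,669.95 + $1,681.25 + $5,394.85 = $12,746.05
Ending inventory: 49 @ $11.80 + 9 @ $19.10 = $750.10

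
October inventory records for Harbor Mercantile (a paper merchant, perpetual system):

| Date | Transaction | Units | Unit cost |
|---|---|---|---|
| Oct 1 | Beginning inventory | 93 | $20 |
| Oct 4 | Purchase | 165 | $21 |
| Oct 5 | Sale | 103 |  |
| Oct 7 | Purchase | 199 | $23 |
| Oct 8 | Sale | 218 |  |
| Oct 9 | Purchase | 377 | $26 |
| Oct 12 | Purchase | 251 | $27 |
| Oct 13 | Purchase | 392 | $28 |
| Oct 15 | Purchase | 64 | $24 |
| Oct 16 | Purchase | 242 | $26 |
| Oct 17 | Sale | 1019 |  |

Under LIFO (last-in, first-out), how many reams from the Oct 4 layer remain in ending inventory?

43

Oct 5, 103 sold [LIFO — newest first]: 103 @ $21 = $2,163
Oct 8, 218 sold [LIFO — newest first]: 199 @ $23 + 19 @ $21 = $4,976
Oct 17, 1019 sold [LIFO — newest first]: 242 @ $26 + 64 @ $24 + 392 @ $28 + 251 @ $27 + 70 @ $26 = $27,401
Total COGS = $2,163 + $4,976 + $27,401 = $34,540
Ending inventory: 93 @ $20 + 43 @ $21 + 307 @ $26 = $10,745
Check: goods available $45,285 = COGS $34,540 + ending $10,745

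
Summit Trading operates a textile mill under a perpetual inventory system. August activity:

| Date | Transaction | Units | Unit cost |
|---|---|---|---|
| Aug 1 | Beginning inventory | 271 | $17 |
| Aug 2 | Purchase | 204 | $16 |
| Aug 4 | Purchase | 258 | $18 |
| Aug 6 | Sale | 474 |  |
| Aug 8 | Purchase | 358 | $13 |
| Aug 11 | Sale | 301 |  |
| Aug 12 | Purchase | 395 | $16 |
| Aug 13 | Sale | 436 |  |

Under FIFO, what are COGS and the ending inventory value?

COGS = $19,089; ending inventory = $4,400

Aug 6, 474 sold [FIFO — oldest first]: 271 @ $17 + 203 @ $16 = $7,855
Aug 11, 301 sold [FIFO — oldest first]: 1 @ $16 + 258 @ $18 + 42 @ $13 = $5,206
Aug 13, 436 sold [FIFO — oldest first]: 316 @ $13 + 120 @ $16 = $6,028
Total COGS = $7,855 + $5,206 + $6,028 = $19,089
Ending inventory: 275 @ $16 = $4,400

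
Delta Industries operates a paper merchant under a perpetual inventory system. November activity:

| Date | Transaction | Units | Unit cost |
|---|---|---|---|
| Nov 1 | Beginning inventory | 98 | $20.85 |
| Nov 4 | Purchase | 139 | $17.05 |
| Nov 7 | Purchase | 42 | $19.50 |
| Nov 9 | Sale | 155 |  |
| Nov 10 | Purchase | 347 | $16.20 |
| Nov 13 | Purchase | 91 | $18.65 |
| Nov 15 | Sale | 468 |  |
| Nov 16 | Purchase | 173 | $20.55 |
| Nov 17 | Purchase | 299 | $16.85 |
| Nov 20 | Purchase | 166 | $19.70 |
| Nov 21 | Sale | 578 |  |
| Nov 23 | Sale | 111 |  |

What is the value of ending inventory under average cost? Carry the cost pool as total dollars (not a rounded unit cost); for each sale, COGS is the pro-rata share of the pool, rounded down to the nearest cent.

Ending inventory = $791.66

After Nov 1: 98 on hand, pool $2,043.30 (≈ $20.8500 each)
After Nov 4: 237 on hand, pool $4,413.25 (≈ $18.6213 each)
After Nov 7: 279 on hand, pool $5,232.25 (≈ $18.7536 each)
Nov 9, sell 155: 155/279 × $5,232.25 → $2,906.80
After Nov 10: 471 on hand, pool $7,946.85 (≈ $16.8723 each)
After Nov 13: 562 on hand, pool $9,644.00 (≈ $17.1601 each)
Nov 15, sell 468: 468/562 × $9,644.00 → $8,030.94
After Nov 16: 267 on hand, pool $5,168.21 (≈ $19.3566 each)
After Nov 17: 566 on hand, pool $10,206.36 (≈ $18.0324 each)
After Nov 20: 732 on hand, pool $13,476.56 (≈ $18.4106 each)
Nov 21, sell 578: 578/732 × $13,476.56 → $10,641.32
Nov 23, sell 111: 111/154 × $2,835.24 → $2,043.58
Total COGS = $2,906.80 + $8,030.94 + $10,641.32 + $2,043.58 = $23,622.64
Ending inventory (cost pool remaining) = $791.66
Check: goods available $24,414.30 = COGS $23,622.64 + ending $791.66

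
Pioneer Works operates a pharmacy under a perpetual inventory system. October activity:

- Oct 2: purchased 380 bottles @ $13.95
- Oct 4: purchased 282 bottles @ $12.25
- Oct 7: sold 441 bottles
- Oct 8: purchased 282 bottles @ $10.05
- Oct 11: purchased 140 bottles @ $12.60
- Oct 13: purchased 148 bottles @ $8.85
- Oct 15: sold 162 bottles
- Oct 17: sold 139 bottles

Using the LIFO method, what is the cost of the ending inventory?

Ending inventory = $5,786.40

Oct 7, 441 sold [LIFO — newest first]: 282 @ $12.25 + 159 @ $13.95 = $5,672.55
Oct 15, 162 sold [LIFO — newest first]: 148 @ $8.85 + 14 @ $12.60 = $1,486.20
Oct 17, 139 sold [LIFO — newest first]: 126 @ $12.60 + 13 @ $10.05 = $1,718.25
Total COGS = $5,672.55 + $1,486.20 + $1,718.25 = $8,877.00
Ending inventory: 221 @ $13.95 + 269 @ $10.05 = $5,786.40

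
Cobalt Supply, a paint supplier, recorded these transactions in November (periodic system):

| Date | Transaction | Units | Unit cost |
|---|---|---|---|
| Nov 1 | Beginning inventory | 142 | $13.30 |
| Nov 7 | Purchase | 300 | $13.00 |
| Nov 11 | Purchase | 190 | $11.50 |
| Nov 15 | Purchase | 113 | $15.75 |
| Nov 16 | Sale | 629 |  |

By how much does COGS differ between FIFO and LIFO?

FIFO COGS: 142 @ $13.30 + 300 @ $13.00 + 187 @ $11.50 = $7,939.10
LIFO COGS: 113 @ $15.75 + 190 @ $11.50 + 300 @ $13.00 + 26 @ $13.30 = $8,210.55
Difference = |$7,939.10 − $8,210.55| = $271.45

$271.45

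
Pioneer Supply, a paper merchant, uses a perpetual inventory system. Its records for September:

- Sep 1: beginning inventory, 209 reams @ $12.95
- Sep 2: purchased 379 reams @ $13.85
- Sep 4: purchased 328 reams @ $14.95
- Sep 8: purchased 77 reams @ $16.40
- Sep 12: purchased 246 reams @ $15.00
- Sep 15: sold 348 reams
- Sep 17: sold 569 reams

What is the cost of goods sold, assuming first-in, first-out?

Sep 15, 348 sold [FIFO — oldest first]: 209 @ $12.95 + 139 @ $13.85 = $4,631.70
Sep 17, 569 sold [FIFO — oldest first]: 240 @ $13.85 + 328 @ $14.95 + 1 @ $16.40 = $8,244.00
Total COGS = $4,631.70 + $8,244.00 = $12,875.70
Ending inventory: 76 @ $16.40 + 246 @ $15.00 = $4,936.40

COGS = $12,875.70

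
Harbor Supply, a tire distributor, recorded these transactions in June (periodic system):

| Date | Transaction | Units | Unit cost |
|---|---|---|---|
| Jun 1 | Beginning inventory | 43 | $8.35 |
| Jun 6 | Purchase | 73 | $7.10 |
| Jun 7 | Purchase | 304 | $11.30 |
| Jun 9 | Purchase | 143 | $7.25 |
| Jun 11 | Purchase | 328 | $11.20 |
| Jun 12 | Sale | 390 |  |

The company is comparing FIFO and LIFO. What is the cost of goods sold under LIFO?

FIFO COGS: 43 @ $8.35 + 73 @ $7.10 + 274 @ $11.30 = $3,973.55
LIFO COGS: 328 @ $11.20 + 62 @ $7.25 = $4,123.10

COGS = $4,123.10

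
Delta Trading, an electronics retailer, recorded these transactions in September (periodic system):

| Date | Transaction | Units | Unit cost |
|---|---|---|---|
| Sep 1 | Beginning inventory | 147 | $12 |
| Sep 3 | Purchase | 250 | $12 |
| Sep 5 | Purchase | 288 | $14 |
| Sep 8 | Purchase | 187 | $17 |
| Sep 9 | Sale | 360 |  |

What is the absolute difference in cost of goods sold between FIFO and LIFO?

$1,281

FIFO COGS: 147 @ $12 + 213 @ $12 = $4,320
LIFO COGS: 187 @ $17 + 173 @ $14 = $5,601
Difference = |$4,320 − $5,601| = $1,281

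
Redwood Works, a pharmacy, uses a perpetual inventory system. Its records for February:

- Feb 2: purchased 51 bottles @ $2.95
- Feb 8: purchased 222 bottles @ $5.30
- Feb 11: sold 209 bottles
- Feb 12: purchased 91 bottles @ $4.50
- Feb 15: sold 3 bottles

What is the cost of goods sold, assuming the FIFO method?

Feb 11, 209 sold [FIFO — oldest first]: 51 @ $2.95 + 158 @ $5.30 = $987.85
Feb 15, 3 sold [FIFO — oldest first]: 3 @ $5.30 = $15.90
Total COGS = $987.85 + $15.90 = $1,003.75
Ending inventory: 61 @ $5.30 + 91 @ $4.50 = $732.80

COGS = $1,003.75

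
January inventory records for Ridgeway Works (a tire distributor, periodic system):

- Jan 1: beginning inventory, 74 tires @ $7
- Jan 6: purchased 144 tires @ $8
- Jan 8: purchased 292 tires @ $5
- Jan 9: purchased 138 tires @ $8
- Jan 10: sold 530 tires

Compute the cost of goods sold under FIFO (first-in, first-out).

COGS = $3,290

Jan 10, 530 sold [FIFO — oldest first]: 74 @ $7 + 144 @ $8 + 292 @ $5 + 20 @ $8 = $3,290
Ending inventory: 118 @ $8 = $944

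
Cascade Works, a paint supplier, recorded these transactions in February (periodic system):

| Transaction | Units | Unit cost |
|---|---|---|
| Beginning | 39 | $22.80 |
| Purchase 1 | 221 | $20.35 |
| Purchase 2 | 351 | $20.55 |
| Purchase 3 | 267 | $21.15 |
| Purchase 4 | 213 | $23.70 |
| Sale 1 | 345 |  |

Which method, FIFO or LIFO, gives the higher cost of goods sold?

LIFO

FIFO COGS: 39 @ $22.80 + 221 @ $20.35 + 85 @ $20.55 = $7,133.30
LIFO COGS: 213 @ $23.70 + 132 @ $21.15 = $7,839.90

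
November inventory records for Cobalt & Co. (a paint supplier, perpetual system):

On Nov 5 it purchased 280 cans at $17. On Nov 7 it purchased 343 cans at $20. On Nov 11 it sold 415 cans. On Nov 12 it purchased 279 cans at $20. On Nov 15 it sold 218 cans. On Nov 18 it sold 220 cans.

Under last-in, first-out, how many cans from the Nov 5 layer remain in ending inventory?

49

Nov 11, 415 sold [LIFO — newest first]: 343 @ $20 + 72 @ $17 = $8,084
Nov 15, 218 sold [LIFO — newest first]: 218 @ $20 = $4,360
Nov 18, 220 sold [LIFO — newest first]: 61 @ $20 + 159 @ $17 = $3,923
Total COGS = $8,084 + $4,360 + $3,923 = $16,367
Ending inventory: 49 @ $17 = $833
Check: goods available $17,200 = COGS $16,367 + ending $833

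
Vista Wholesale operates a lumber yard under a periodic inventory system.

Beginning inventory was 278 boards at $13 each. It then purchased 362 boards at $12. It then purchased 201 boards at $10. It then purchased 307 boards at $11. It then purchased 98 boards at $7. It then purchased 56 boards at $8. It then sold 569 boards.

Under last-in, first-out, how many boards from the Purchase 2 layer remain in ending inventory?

93

Sale 1 (569) [LIFO — newest first]: 56 @ $8 + 98 @ $7 + 307 @ $11 + 108 @ $10 = $5,591
Ending inventory: 278 @ $13 + 362 @ $12 + 93 @ $10 = $8,888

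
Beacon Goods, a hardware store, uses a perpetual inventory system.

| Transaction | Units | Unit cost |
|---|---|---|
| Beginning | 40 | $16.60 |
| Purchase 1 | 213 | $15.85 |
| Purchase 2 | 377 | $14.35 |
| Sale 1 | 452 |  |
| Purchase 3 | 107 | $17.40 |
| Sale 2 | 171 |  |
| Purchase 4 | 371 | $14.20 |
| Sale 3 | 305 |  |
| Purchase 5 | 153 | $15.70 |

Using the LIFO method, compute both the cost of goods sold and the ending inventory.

Sale 1 (452) [LIFO — newest first]: 377 @ $14.35 + 75 @ $15.85 = $6,598.70
Sale 2 (171) [LIFO — newest first]: 107 @ $17.40 + 64 @ $15.85 = $2,876.20
Sale 3 (305) [LIFO — newest first]: 305 @ $14.20 = $4,331.00
Total COGS = $6,598.70 + $2,876.20 + $4,331.00 = $13,805.90
Ending inventory: 40 @ $16.60 + 74 @ $15.85 + 66 @ $14.20 + 153 @ $15.70 = $5,176.20
Check: goods available $18,982.10 = COGS $13,805.90 + ending $5,176.20

COGS = $13,805.90; ending inventory = $5,176.20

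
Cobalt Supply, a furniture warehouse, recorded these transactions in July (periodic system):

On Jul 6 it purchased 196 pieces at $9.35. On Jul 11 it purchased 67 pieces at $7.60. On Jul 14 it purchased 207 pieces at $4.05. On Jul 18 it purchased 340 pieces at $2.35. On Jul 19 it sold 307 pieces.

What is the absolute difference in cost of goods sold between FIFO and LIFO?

$1,798.55

FIFO COGS: 196 @ $9.35 + 67 @ $7.60 + 44 @ $4.05 = $2,520.00
LIFO COGS: 307 @ $2.35 = $721.45
Difference = |$2,520.00 − $721.45| = $1,798.55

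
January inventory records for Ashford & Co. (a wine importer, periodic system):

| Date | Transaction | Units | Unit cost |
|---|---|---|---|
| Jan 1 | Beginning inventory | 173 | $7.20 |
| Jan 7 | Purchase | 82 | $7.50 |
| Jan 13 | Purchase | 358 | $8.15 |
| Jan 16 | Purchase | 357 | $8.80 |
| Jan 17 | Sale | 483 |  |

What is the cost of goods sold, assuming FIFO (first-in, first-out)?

COGS = $3,718.80

Jan 17, 483 sold [FIFO — oldest first]: 173 @ $7.20 + 82 @ $7.50 + 228 @ $8.15 = $3,718.80
Ending inventory: 130 @ $8.15 + 357 @ $8.80 = $4,201.10
Check: goods available $7,919.90 = COGS $3,718.80 + ending $4,201.10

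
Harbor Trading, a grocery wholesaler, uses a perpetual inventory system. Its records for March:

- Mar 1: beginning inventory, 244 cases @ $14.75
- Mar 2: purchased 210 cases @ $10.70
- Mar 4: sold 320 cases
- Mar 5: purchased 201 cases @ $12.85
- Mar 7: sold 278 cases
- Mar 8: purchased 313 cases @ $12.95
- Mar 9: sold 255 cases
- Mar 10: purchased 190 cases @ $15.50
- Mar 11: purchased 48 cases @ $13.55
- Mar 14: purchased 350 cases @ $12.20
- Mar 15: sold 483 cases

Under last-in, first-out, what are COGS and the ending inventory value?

Mar 4, 320 sold [LIFO — newest first]: 210 @ $10.70 + 110 @ $14.75 = $3,869.50
Mar 7, 278 sold [LIFO — newest first]: 201 @ $12.85 + 77 @ $14.75 = $3,718.60
Mar 9, 255 sold [LIFO — newest first]: 255 @ $12.95 = $3,302.25
Mar 15, 483 sold [LIFO — newest first]: 350 @ $12.20 + 48 @ $13.55 + 85 @ $15.50 = $6,237.90
Total COGS = $3,869.50 + $3,718.60 + $3,302.25 + $6,237.90 = $17,128.25
Ending inventory: 57 @ $14.75 + 58 @ $12.95 + 105 @ $15.50 = $3,219.35

COGS = $17,128.25; ending inventory = $3,219.35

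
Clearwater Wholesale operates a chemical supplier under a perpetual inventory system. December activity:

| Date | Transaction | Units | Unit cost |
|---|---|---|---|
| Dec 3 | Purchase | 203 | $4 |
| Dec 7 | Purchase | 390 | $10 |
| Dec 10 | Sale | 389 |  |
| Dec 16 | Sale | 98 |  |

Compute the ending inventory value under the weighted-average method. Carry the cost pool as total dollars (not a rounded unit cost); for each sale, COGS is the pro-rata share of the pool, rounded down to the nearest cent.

Ending inventory = $842.29

After Dec 3: 203 on hand, pool $812.00 (≈ $4.0000 each)
After Dec 7: 593 on hand, pool $4,712.00 (≈ $7.9460 each)
Dec 10, sell 389: 389/593 × $4,712.00 → $3,091.00
Dec 16, sell 98: 98/204 × $1,621.00 → $778.71
Total COGS = $3,091.00 + $778.71 = $3,869.71
Ending inventory (cost pool remaining) = $842.29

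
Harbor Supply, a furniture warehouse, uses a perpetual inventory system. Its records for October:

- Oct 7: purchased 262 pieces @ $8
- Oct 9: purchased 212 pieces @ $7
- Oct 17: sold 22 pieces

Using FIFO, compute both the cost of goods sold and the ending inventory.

Oct 17, 22 sold [FIFO — oldest first]: 22 @ $8 = $176
Ending inventory: 240 @ $8 + 212 @ $7 = $3,404
Check: goods available $3,580 = COGS $176 + ending $3,404

COGS = $176; ending inventory = $3,404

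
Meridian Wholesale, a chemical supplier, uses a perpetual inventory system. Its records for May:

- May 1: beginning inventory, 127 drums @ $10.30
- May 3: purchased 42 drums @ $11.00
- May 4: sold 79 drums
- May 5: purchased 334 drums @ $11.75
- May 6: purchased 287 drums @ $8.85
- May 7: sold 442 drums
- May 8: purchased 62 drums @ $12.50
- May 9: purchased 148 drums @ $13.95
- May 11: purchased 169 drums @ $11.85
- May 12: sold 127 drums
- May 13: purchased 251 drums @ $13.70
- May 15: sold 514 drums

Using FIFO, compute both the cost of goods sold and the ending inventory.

May 4, 79 sold [FIFO — oldest first]: 79 @ $10.30 = $813.70
May 7, 442 sold [FIFO — oldest first]: 48 @ $10.30 + 42 @ $11.00 + 334 @ $11.75 + 18 @ $8.85 = $5,040.20
May 12, 127 sold [FIFO — oldest first]: 127 @ $8.85 = $1,123.95
May 15, 514 sold [FIFO — oldest first]: 142 @ $8.85 + 62 @ $12.50 + 148 @ $13.95 + 162 @ $11.85 = $6,016.00
Total COGS = $813.70 + $5,040.20 + $1,123.95 + $6,016.00 = $12,993.85
Ending inventory: 7 @ $11.85 + 251 @ $13.70 = $3,521.65

COGS = $12,993.85; ending inventory = $3,521.65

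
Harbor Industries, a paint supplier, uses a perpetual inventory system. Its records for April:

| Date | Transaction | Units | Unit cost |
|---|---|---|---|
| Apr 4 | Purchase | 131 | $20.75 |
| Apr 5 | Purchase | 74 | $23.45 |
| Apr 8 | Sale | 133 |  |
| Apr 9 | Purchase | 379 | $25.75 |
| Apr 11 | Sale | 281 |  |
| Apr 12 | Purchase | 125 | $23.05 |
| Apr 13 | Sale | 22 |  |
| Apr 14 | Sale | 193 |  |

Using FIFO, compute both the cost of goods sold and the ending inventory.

COGS = $15,250.05; ending inventory = $1,844.00

Apr 8, 133 sold [FIFO — oldest first]: 131 @ $20.75 + 2 @ $23.45 = $2,765.15
Apr 11, 281 sold [FIFO — oldest first]: 72 @ $23.45 + 209 @ $25.75 = $7,070.15
Apr 13, 22 sold [FIFO — oldest first]: 22 @ $25.75 = $566.50
Apr 14, 193 sold [FIFO — oldest first]: 148 @ $25.75 + 45 @ $23.05 = $4,848.25
Total COGS = $2,765.15 + $7,070.15 + $566.50 + $4,848.25 = $15,250.05
Ending inventory: 80 @ $23.05 = $1,844.00
Check: goods available $17,094.05 = COGS $15,250.05 + ending $1,844.00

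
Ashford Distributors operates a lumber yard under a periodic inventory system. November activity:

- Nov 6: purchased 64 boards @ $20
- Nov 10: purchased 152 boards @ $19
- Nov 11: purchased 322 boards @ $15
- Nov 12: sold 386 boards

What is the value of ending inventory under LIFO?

Nov 12, 386 sold [LIFO — newest first]: 322 @ $15 + 64 @ $19 = $6,046
Ending inventory: 64 @ $20 + 88 @ $19 = $2,952
Check: goods available $8,998 = COGS $6,046 + ending $2,952

Ending inventory = $2,952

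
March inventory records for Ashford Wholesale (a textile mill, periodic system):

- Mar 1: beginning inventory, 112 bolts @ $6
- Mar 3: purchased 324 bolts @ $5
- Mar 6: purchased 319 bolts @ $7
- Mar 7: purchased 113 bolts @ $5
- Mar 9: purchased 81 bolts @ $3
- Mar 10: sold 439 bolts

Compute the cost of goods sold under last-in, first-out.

COGS = $2,523

Mar 10, 439 sold [LIFO — newest first]: 81 @ $3 + 113 @ $5 + 245 @ $7 = $2,523
Ending inventory: 112 @ $6 + 324 @ $5 + 74 @ $7 = $2,810
Check: goods available $5,333 = COGS $2,523 + ending $2,810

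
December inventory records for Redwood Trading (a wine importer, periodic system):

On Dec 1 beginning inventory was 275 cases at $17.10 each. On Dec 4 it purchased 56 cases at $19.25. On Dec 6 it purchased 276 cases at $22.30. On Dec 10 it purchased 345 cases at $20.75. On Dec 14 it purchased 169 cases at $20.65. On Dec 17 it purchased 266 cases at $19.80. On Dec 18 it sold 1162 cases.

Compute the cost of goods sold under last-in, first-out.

COGS = $24,003.20

Dec 18, 1162 sold [LIFO — newest first]: 266 @ $19.80 + 169 @ $20.65 + 345 @ $20.75 + 276 @ $22.30 + 56 @ $19.25 + 50 @ $17.10 = $24,003.20
Ending inventory: 225 @ $17.10 = $3,847.50
Check: goods available $27,850.70 = COGS $24,003.20 + ending $3,847.50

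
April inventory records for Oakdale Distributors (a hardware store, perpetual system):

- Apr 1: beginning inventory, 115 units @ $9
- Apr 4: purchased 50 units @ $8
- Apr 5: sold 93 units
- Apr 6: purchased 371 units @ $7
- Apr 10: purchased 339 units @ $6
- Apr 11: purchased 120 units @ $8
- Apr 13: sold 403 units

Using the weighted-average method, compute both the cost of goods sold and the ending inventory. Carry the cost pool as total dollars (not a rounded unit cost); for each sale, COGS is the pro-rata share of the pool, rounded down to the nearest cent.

COGS = $3,586.55; ending inventory = $3,439.45

After Apr 1: 115 on hand, pool $1,035.00 (≈ $9.0000 each)
After Apr 4: 165 on hand, pool $1,435.00 (≈ $8.6970 each)
Apr 5, sell 93: 93/165 × $1,435.00 → $808.81
After Apr 6: 443 on hand, pool $3,223.19 (≈ $7.2758 each)
After Apr 10: 782 on hand, pool $5,257.19 (≈ $6.7227 each)
After Apr 11: 902 on hand, pool $6,217.19 (≈ $6.8927 each)
Apr 13, sell 403: 403/902 × $6,217.19 → $2,777.74
Total COGS = $808.81 + $2,777.74 = $3,586.55
Ending inventory (cost pool remaining) = $3,439.45
Check: goods available $7,026.00 = COGS $3,586.55 + ending $3,439.45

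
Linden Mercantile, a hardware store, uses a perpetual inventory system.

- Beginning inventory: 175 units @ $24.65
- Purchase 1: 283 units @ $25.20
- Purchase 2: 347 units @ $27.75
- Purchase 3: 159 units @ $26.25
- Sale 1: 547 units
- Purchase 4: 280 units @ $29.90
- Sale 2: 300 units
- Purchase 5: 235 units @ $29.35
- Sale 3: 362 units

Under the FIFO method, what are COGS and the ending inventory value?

COGS = $32,573.85; ending inventory = $7,943.75

Sale 1 (547) [FIFO — oldest first]: 175 @ $24.65 + 283 @ $25.20 + 89 @ $27.75 = $13,915.10
Sale 2 (300) [FIFO — oldest first]: 258 @ $27.75 + 42 @ $26.25 = $8,262.00
Sale 3 (362) [FIFO — oldest first]: 117 @ $26.25 + 245 @ $29.90 = $10,396.75
Total COGS = $13,915.10 + $8,262.00 + $10,396.75 = $32,573.85
Ending inventory: 35 @ $29.90 + 235 @ $29.35 = $7,943.75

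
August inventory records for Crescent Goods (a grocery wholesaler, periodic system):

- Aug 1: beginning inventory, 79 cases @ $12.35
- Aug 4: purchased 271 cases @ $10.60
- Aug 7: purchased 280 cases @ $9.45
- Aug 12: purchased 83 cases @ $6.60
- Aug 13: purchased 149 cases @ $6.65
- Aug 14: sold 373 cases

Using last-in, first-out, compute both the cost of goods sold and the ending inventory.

COGS = $2,871.10; ending inventory = $5,161.80

Aug 14, 373 sold [LIFO — newest first]: 149 @ $6.65 + 83 @ $6.60 + 141 @ $9.45 = $2,871.10
Ending inventory: 79 @ $12.35 + 271 @ $10.60 + 139 @ $9.45 = $5,161.80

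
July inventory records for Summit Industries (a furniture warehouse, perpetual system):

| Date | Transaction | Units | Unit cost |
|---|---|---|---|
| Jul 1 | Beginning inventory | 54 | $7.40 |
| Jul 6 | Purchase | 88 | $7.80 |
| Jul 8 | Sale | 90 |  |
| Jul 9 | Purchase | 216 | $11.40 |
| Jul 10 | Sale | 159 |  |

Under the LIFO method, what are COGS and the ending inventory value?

Jul 8, 90 sold [LIFO — newest first]: 88 @ $7.80 + 2 @ $7.40 = $701.20
Jul 10, 159 sold [LIFO — newest first]: 159 @ $11.40 = $1,812.60
Total COGS = $701.20 + $1,812.60 = $2,513.80
Ending inventory: 52 @ $7.40 + 57 @ $11.40 = $1,034.60
Check: goods available $3,548.40 = COGS $2,513.80 + ending $1,034.60

COGS = $2,513.80; ending inventory = $1,034.60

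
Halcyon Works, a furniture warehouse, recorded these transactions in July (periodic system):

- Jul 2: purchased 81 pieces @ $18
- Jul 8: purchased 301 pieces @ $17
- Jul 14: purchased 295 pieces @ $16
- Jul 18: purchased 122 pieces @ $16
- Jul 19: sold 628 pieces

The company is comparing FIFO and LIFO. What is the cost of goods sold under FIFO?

COGS = $10,511

FIFO COGS: 81 @ $18 + 301 @ $17 + 246 @ $16 = $10,511
LIFO COGS: 122 @ $16 + 295 @ $16 + 211 @ $17 = $10,259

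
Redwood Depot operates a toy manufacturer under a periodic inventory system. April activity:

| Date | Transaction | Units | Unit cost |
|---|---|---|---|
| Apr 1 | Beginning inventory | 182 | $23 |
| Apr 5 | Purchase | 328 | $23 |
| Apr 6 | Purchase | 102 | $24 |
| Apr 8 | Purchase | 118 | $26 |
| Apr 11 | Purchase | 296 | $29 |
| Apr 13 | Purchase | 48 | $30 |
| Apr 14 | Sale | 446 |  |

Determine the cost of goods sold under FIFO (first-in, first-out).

Apr 14, 446 sold [FIFO — oldest first]: 182 @ $23 + 264 @ $23 = $10,258
Ending inventory: 64 @ $23 + 102 @ $24 + 118 @ $26 + 296 @ $29 + 48 @ $30 = $17,012

COGS = $10,258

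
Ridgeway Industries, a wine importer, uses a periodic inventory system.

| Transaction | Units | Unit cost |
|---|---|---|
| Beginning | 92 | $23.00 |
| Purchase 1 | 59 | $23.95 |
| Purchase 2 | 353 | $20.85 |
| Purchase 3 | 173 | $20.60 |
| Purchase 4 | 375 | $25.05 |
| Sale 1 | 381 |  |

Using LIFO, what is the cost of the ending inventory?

Ending inventory = $14,329.30

Sale 1 (381) [LIFO — newest first]: 375 @ $25.05 + 6 @ $20.60 = $9,517.35
Ending inventory: 92 @ $23.00 + 59 @ $23.95 + 353 @ $20.85 + 167 @ $20.60 = $14,329.30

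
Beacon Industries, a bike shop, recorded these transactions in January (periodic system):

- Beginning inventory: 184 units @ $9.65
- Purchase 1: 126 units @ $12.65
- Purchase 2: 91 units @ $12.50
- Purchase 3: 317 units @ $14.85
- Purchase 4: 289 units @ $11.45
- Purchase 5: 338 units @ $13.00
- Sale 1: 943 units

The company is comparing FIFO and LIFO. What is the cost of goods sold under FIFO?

COGS = $11,790.70

FIFO COGS: 184 @ $9.65 + 126 @ $12.65 + 91 @ $12.50 + 317 @ $14.85 + 225 @ $11.45 = $11,790.70
LIFO COGS: 338 @ $13.00 + 289 @ $11.45 + 316 @ $14.85 = $12,395.65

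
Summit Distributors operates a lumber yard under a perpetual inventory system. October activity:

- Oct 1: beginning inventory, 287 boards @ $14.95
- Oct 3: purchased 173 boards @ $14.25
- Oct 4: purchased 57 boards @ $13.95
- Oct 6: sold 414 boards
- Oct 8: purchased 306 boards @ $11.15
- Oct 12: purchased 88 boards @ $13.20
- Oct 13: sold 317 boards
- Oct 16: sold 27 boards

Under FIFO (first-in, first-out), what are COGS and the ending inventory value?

COGS = $10,238.20; ending inventory = $1,886.35

Oct 6, 414 sold [FIFO — oldest first]: 287 @ $14.95 + 127 @ $14.25 = $6,100.40
Oct 13, 317 sold [FIFO — oldest first]: 46 @ $14.25 + 57 @ $13.95 + 214 @ $11.15 = $3,836.75
Oct 16, 27 sold [FIFO — oldest first]: 27 @ $11.15 = $301.05
Total COGS = $6,100.40 + $3,836.75 + $301.05 = $10,238.20
Ending inventory: 65 @ $11.15 + 88 @ $13.20 = $1,886.35
Check: goods available $12,124.55 = COGS $10,238.20 + ending $1,886.35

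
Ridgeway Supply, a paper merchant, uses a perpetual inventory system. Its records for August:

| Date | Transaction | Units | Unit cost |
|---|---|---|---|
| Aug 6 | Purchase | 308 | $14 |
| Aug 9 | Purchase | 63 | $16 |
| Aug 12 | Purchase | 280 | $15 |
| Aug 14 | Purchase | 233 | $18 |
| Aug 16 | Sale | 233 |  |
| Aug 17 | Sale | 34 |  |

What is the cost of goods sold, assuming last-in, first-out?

COGS = $4,704

Aug 16, 233 sold [LIFO — newest first]: 233 @ $18 = $4,194
Aug 17, 34 sold [LIFO — newest first]: 34 @ $15 = $510
Total COGS = $4,194 + $510 = $4,704
Ending inventory: 308 @ $14 + 63 @ $16 + 246 @ $15 = $9,010
Check: goods available $13,714 = COGS $4,704 + ending $9,010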